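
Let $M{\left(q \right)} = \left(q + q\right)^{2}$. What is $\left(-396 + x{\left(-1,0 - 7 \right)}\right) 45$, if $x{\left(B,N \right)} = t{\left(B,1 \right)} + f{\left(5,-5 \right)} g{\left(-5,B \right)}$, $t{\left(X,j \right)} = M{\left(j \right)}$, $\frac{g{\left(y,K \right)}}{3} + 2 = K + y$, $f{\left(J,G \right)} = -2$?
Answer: $-15480$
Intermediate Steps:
$g{\left(y,K \right)} = -6 + 3 K + 3 y$ ($g{\left(y,K \right)} = -6 + 3 \left(K + y\right) = -6 + \left(3 K + 3 y\right) = -6 + 3 K + 3 y$)
$M{\left(q \right)} = 4 q^{2}$ ($M{\left(q \right)} = \left(2 q\right)^{2} = 4 q^{2}$)
$t{\left(X,j \right)} = 4 j^{2}$
$x{\left(B,N \right)} = 46 - 6 B$ ($x{\left(B,N \right)} = 4 \cdot 1^{2} - 2 \left(-6 + 3 B + 3 \left(-5\right)\right) = 4 \cdot 1 - 2 \left(-6 + 3 B - 15\right) = 4 - 2 \left(-21 + 3 B\right) = 4 - \left(-42 + 6 B\right) = 46 - 6 B$)
$\left(-396 + x{\left(-1,0 - 7 \right)}\right) 45 = \left(-396 + \left(46 - -6\right)\right) 45 = \left(-396 + \left(46 + 6\right)\right) 45 = \left(-396 + 52\right) 45 = \left(-344\right) 45 = -15480$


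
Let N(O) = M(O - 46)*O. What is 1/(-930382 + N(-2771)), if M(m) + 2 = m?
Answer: 1/6881067 ≈ 1.4533e-7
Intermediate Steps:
M(m) = -2 + m
N(O) = O*(-48 + O) (N(O) = (-2 + (O - 46))*O = (-2 + (-46 + O))*O = (-48 + O)*O = O*(-48 + O))
1/(-930382 + N(-2771)) = 1/(-930382 - 2771*(-48 - 2771)) = 1/(-930382 - 2771*(-2819)) = 1/(-930382 + 7811449) = 1/6881067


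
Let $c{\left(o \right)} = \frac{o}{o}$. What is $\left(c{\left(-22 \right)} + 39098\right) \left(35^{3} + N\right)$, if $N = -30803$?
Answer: $472003128$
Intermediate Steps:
$c{\left(o \right)} = 1$
$\left(c{\left(-22 \right)} + 39098\right) \left(35^{3} + N\right) = \left(1 + 39098\right) \left(35^{3} - 30803\right) = 39099 \left(42875 - 30803\right) = 39099 \cdot 12072 = 472003128$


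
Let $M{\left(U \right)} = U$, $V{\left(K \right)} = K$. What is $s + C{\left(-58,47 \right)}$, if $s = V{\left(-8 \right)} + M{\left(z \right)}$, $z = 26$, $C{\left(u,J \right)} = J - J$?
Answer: $18$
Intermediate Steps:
$C{\left(u,J \right)} = 0$
$s = 18$ ($s = -8 + 26 = 18$)
$s + C{\left(-58,47 \right)} = 18 + 0 = 18$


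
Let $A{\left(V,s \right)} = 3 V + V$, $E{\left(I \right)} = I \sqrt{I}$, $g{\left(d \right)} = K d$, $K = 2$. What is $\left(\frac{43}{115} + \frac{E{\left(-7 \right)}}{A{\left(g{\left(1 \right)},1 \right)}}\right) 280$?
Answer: $\frac{2408}{23} - 245 i \sqrt{7} \approx 104.7 - 648.21 i$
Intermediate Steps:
$g{\left(d \right)} = 2 d$
$E{\left(I \right)} = I^{\frac{3}{2}}$
$A{\left(V,s \right)} = 4 V$
$\left(\frac{43}{115} + \frac{E{\left(-7 \right)}}{A{\left(g{\left(1 \right)},1 \right)}}\right) 280 = \left(\frac{43}{115} + \frac{\left(-7\right)^{\frac{3}{2}}}{4 \cdot 2 \cdot 1}\right) 280 = \left(43 \cdot \frac{1}{115} + \frac{\left(-7\right) i \sqrt{7}}{4 \cdot 2}\right) 280 = \left(\frac{43}{115} + \frac{\left(-7\right) i \sqrt{7}}{8}\right) 280 = \left(\frac{43}{115} + - 7 i \sqrt{7} \cdot \frac{1}{8}\right) 280 = \left(\frac{43}{115} - \frac{7 i \sqrt{7}}{8}\right) 280 = \frac{2408}{23} - 245 i \sqrt{7}$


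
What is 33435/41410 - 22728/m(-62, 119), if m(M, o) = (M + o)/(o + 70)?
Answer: -11858570595/157358 ≈ -75361.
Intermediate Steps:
m(M, o) = (M + o)/(70 + o)
33435/41410 - 22728/m(-62, 119) = 33435/41410 - 22728*(70 + 119)/(-62 + 119) = 33435*(1/41410) - 22728/(57/189) = 6687/8282 - 22728/((1/189)*57) = 6687/8282 - 22728/19/63 = 6687/8282 - 22728*63/19 = 6687/8282 - 1431864/19 = -11858570595/157358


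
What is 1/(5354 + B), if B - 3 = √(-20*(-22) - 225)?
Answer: 5357/28697234 - √215/28697234 ≈ 0.00018616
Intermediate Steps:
B = 3 + √215 (B = 3 + √(-20*(-22) - 225) = 3 + √(440 - 225) = 3 + √215 ≈ 17.663)
1/(5354 + B) = 1/(5354 + (3 + √215)) = 1/(5357 + √215)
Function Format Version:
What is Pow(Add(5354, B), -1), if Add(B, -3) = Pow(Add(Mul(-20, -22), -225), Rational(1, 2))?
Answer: Add(Rational(5357, 28697234), Mul(Rational(-1, 28697234), Pow(215, Rational(1, 2)))) ≈ 0.00018616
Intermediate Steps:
B = Add(3, Pow(215, Rational(1, 2))) (B = Add(3, Pow(Add(Mul(-20, -22), -225), Rational(1, 2))) = Add(3, Pow(Add(440, -225), Rational(1, 2))) = Add(3, Pow(215, Rational(1, 2))) ≈ 17.663)
Pow(Add(5354, B), -1) = Pow(Add(5354, Add(3, Pow(215, Rational(1, 2)))), -1) = Pow(Add(5357, Pow(215, Rational(1, 2))), -1)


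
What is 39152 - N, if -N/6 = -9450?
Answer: -17548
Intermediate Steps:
N = 56700 (N = -6*(-9450) = 56700)
39152 - N = 39152 - 1*56700 = 39152 - 56700 = -17548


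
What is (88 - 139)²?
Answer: 2601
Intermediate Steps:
(88 - 139)² = (-51)² = 2601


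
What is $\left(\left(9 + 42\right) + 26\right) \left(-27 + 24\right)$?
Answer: $-231$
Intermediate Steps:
$\left(\left(9 + 42\right) + 26\right) \left(-27 + 24\right) = \left(51 + 26\right) \left(-3\right) = 77 \left(-3\right) = -231$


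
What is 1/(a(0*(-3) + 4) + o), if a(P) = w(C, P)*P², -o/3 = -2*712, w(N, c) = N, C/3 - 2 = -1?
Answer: 1/4320 ≈ 0.00023148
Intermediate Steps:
C = 3 (C = 6 + 3*(-1) = 6 - 3 = 3)
o = 4272 (o = -(-6)*712 = -3*(-1424) = 4272)
a(P) = 3*P²
1/(a(0*(-3) + 4) + o) = 1/(3*(0*(-3) + 4)² + 4272) = 1/(3*(0 + 4)² + 4272) = 1/(3*4² + 4272) = 1/(3*16 + 4272) = 1/(48 + 4272) = 1/4320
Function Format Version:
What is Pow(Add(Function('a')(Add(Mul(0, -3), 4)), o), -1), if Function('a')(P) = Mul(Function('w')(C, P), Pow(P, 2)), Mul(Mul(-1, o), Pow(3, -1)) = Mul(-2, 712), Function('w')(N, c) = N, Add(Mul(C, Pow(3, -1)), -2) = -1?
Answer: Rational(1, 4320) ≈ 0.00023148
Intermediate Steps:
C = 3 (C = Add(6, Mul(3, -1)) = Add(6, -3) = 3)
o = 4272 (o = Mul(-3, Mul(-2, 712)) = Mul(-3, -1424) = 4272)
Function('a')(P) = Mul(3, Pow(P, 2))
Pow(Add(Function('a')(Add(Mul(0, -3), 4)), o), -1) = Pow(Add(Mul(3, Pow(Add(Mul(0, -3), 4), 2)), 4272), -1) = Pow(Add(Mul(3, Pow(Add(0, 4), 2)), 4272), -1) = Pow(Add(Mul(3, Pow(4, 2)), 4272), -1) = Pow(Add(Mul(3, 16), 4272), -1) = Pow(Add(48, 4272), -1) = Pow(4320, -1) = Rational(1, 4320)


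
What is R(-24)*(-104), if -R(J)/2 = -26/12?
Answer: -1352/3 ≈ -450.67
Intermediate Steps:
R(J) = 13/3 (R(J) = -(-52)/12 = -2*(-13/6) = 13/3)
R(-24)*(-104) = (13/3)*(-104) = -1352/3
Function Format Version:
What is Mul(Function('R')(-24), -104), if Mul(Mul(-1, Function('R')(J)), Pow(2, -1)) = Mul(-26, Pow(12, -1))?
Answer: Rational(-1352, 3) ≈ -450.67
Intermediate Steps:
Function('R')(J) = Rational(13, 3) (Function('R')(J) = Mul(-2, Mul(-26, Pow(12, -1))) = Mul(-2, Mul(-26, Rational(1, 12))) = Mul(-2, Rational(-13, 6)) = Rational(13, 3))
Mul(Function('R')(-24), -104) = Mul(Rational(13, 3), -104) = Rational(-1352, 3)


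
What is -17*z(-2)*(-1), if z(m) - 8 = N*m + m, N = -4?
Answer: 238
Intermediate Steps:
z(m) = 8 - 3*m (z(m) = 8 + (-4*m + m) = 8 - 3*m)
-17*z(-2)*(-1) = -17*(8 - 3*(-2))*(-1) = -17*(8 + 6)*(-1) = -17*14*(-1) = -238*(-1) = 238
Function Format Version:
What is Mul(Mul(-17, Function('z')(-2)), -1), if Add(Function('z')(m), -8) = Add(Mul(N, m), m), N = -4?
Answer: 238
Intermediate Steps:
Function('z')(m) = Add(8, Mul(-3, m)) (Function('z')(m) = Add(8, Add(Mul(-4, m), m)) = Add(8, Mul(-3, m)))
Mul(Mul(-17, Function('z')(-2)), -1) = Mul(Mul(-17, Add(8, Mul(-3, -2))), -1) = Mul(Mul(-17, Add(8, 6)), -1) = Mul(Mul(-17, 14), -1) = Mul(-238, -1) = 238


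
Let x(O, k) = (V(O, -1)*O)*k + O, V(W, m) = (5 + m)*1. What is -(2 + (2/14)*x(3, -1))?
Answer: -5/7 ≈ -0.71429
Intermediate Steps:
V(W, m) = 5 + m
x(O, k) = O + 4*O*k (x(O, k) = ((5 - 1)*O)*k + O = (4*O)*k + O = 4*O*k + O = O + 4*O*k)
-(2 + (2/14)*x(3, -1)) = -(2 + (2/14)*(3*(1 + 4*(-1)))) = -(2 + (2*(1/14))*(3*(1 - 4))) = -(2 + (3*(-3))/7) = -(2 + (⅐)*(-9)) = -(2 - 9/7) = -1*5/7 = -5/7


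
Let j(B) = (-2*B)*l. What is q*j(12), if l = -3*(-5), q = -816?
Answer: 293760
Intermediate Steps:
l = 15
j(B) = -30*B (j(B) = -2*B*15 = -30*B)
q*j(12) = -(-24480)*12 = -816*(-360) = 293760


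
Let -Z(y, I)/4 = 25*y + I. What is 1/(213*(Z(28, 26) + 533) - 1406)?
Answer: -1/506429 ≈ -1.9746e-6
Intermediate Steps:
Z(y, I) = -100*y - 4*I (Z(y, I) = -4*(25*y + I) = -4*(I + 25*y) = -100*y - 4*I)
1/(213*(Z(28, 26) + 533) - 1406) = 1/(213*((-100*28 - 4*26) + 533) - 1406) = 1/(213*((-2800 - 104) + 533) - 1406) = 1/(213*(-2904 + 533) - 1406) = 1/(213*(-2371) - 1406) = 1/(-505023 - 1406) = 1/(-506429) = -1/506429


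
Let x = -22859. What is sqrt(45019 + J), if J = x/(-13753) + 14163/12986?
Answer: sqrt(1436045107161937964070)/178596458 ≈ 212.18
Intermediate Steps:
J = 491630713/178596458 (J = -22859/(-13753) + 14163/12986 = -22859*(-1/13753) + 14163*(1/12986) = 22859/13753 + 14163/12986 = 491630713/178596458 ≈ 2.7527)
sqrt(45019 + J) = sqrt(45019 + 491630713/178596458) = sqrt(8040725573415/178596458) = sqrt(1436045107161937964070)/178596458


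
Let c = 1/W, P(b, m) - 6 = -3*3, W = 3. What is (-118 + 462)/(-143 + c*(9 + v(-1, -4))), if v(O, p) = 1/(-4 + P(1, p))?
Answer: -7224/2941 ≈ -2.4563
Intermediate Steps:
P(b, m) = -3 (P(b, m) = 6 - 3*3 = 6 - 9 = -3)
c = 1/3 ≈ 0.33333
v(O, p) = -1/7 (v(O, p) = 1/(-4 - 3) = 1/(-7) = -1/7)
(-118 + 462)/(-143 + c*(9 + v(-1, -4))) = (-118 + 462)/(-143 + (9 - 1/7)/3) = 344/(-143 + (1/3)*(62/7)) = 344/(-143 + 62/21) = 344/(-2941/21) = 344*(-21/2941) = -7224/2941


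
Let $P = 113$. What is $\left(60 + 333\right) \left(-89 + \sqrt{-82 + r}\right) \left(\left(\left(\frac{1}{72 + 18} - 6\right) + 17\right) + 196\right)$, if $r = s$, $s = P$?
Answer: $- \frac{217218829}{30} + \frac{2440661 \sqrt{31}}{30} \approx -6.7877 \cdot 10^{6}$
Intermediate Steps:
$s = 113$
$r = 113$
$\left(60 + 333\right) \left(-89 + \sqrt{-82 + r}\right) \left(\left(\left(\frac{1}{72 + 18} - 6\right) + 17\right) + 196\right) = \left(60 + 333\right) \left(-89 + \sqrt{-82 + 113}\right) \left(\left(\left(\frac{1}{72 + 18} - 6\right) + 17\right) + 196\right) = 393 \left(-89 + \sqrt{31}\right) \left(\left(\left(\frac{1}{90} - 6\right) + 17\right) + 196\right) = 393 \left(-89 + \sqrt{31}\right) \left(\left(- \frac{539}{90} + 17\right) + 196\right) = 393 \left(-89 + \sqrt{31}\right) \left(\frac{991}{90} + 196\right) = 393 \left(-89 + \sqrt{31}\right) \frac{18631}{90} = 393 \left(- \frac{1658159}{90} + \frac{18631 \sqrt{31}}{90}\right) = - \frac{217218829}{30} + \frac{2440661 \sqrt{31}}{30}$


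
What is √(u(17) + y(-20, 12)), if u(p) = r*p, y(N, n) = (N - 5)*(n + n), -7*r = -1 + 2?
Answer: I*√29519/7 ≈ 24.544*I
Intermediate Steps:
r = -⅐ (r = -(-1 + 2)/7 = -⅐*1 = -⅐ ≈ -0.14286)
y(N, n) = 2*n*(-5 + N) (y(N, n) = (-5 + N)*(2*n) = 2*n*(-5 + N))
u(p) = -p/7
√(u(17) + y(-20, 12)) = √(-⅐*17 + 2*12*(-5 - 20)) = √(-17/7 + 2*12*(-25)) = √(-17/7 - 600) = √(-4217/7) = I*√29519/7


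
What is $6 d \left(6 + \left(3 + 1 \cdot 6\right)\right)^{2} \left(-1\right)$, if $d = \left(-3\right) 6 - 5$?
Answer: $31050$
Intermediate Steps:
$d = -23$ ($d = -18 - 5 = -23$)
$6 d \left(6 + \left(3 + 1 \cdot 6\right)\right)^{2} \left(-1\right) = 6 \left(-23\right) \left(6 + \left(3 + 1 \cdot 6\right)\right)^{2} \left(-1\right) = - 138 \left(6 + \left(3 + 6\right)\right)^{2} \left(-1\right) = - 138 \left(6 + 9\right)^{2} \left(-1\right) = - 138 \cdot 15^{2} \left(-1\right) = \left(-138\right) 225 \left(-1\right) = \left(-31050\right) \left(-1\right) = 31050$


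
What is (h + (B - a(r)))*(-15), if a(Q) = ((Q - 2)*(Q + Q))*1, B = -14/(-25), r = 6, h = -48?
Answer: 7158/5 ≈ 1431.6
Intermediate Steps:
B = 14/25 (B = -14*(-1/25) = 14/25 ≈ 0.56000)
a(Q) = 2*Q*(-2 + Q) (a(Q) = ((-2 + Q)*(2*Q))*1 = (2*Q*(-2 + Q))*1 = 2*Q*(-2 + Q))
(h + (B - a(r)))*(-15) = (-48 + (14/25 - 2*6*(-2 + 6)))*(-15) = (-48 + (14/25 - 2*6*4))*(-15) = (-48 + (14/25 - 1*48))*(-15) = (-48 + (14/25 - 48))*(-15) = (-48 - 1186/25)*(-15) = -2386/25*(-15) = 7158/5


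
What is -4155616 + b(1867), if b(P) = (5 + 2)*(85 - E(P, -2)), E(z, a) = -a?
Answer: -4155035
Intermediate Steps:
b(P) = 581 (b(P) = (5 + 2)*(85 - (-1)*(-2)) = 7*(85 - 1*2) = 7*(85 - 2) = 7*83 = 581)
-4155616 + b(1867) = -4155616 + 581 = -4155035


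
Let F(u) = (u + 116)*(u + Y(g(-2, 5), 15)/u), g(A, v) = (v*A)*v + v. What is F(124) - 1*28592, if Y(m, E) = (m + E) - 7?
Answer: 33988/31 ≈ 1096.4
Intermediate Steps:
g(A, v) = v + A*v² (g(A, v) = (A*v)*v + v = A*v² + v = v + A*v²)
Y(m, E) = -7 + E + m (Y(m, E) = (E + m) - 7 = -7 + E + m)
F(u) = (116 + u)*(u - 37/u) (F(u) = (u + 116)*(u + (-7 + 15 + 5*(1 - 2*5))/u) = (116 + u)*(u + (-7 + 15 + 5*(1 - 10))/u) = (116 + u)*(u + (-7 + 15 + 5*(-9))/u) = (116 + u)*(u + (-7 + 15 - 45)/u) = (116 + u)*(u - 37/u))
F(124) - 1*28592 = (-37 + 124² - 4292/124 + 116*124) - 1*28592 = (-37 + 15376 - 4292*1/124 + 14384) - 28592 = (-37 + 15376 - 1073/31 + 14384) - 28592 = 920340/31 - 28592 = 33988/31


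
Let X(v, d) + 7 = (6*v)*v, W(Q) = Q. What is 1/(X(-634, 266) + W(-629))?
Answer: 1/2411100 ≈ 4.1475e-7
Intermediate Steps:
X(v, d) = -7 + 6*v² (X(v, d) = -7 + (6*v)*v = -7 + 6*v²)
1/(X(-634, 266) + W(-629)) = 1/((-7 + 6*(-634)²) - 629) = 1/((-7 + 6*401956) - 629) = 1/((-7 + 2411736) - 629) = 1/(2411729 - 629) = 1/2411100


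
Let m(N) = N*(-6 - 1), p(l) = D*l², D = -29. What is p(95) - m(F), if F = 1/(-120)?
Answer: -31407007/120 ≈ -2.6173e+5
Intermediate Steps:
F = -1/120 ≈ -0.0083333
p(l) = -29*l²
m(N) = -7*N (m(N) = N*(-7) = -7*N)
p(95) - m(F) = -29*95² - (-7)*(-1)/120 = -29*9025 - 1*7/120 = -261725 - 7/120 = -31407007/120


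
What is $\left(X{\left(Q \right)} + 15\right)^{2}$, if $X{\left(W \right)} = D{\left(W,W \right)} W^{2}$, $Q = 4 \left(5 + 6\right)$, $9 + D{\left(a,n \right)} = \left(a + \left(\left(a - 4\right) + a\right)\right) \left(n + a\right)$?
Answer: $474790808193025$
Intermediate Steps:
$D{\left(a,n \right)} = -9 + \left(-4 + 3 a\right) \left(a + n\right)$ ($D{\left(a,n \right)} = -9 + \left(a + \left(\left(a - 4\right) + a\right)\right) \left(n + a\right) = -9 + \left(a + \left(\left(-4 + a\right) + a\right)\right) \left(a + n\right) = -9 + \left(a + \left(-4 + 2 a\right)\right) \left(a + n\right) = -9 + \left(-4 + 3 a\right) \left(a + n\right)$)
$Q = 44$ ($Q = 4 \cdot 11 = 44$)
$X{\left(W \right)} = W^{2} \left(-9 - 8 W + 6 W^{2}\right)$ ($X{\left(W \right)} = \left(-9 - 4 W - 4 W + 3 W^{2} + 3 W W\right) W^{2} = \left(-9 - 4 W - 4 W + 3 W^{2} + 3 W^{2}\right) W^{2} = \left(-9 - 8 W + 6 W^{2}\right) W^{2} = W^{2} \left(-9 - 8 W + 6 W^{2}\right)$)
$\left(X{\left(Q \right)} + 15\right)^{2} = \left(44^{2} \left(-9 - 352 + 6 \cdot 44^{2}\right) + 15\right)^{2} = \left(1936 \left(-9 - 352 + 6 \cdot 1936\right) + 15\right)^{2} = \left(1936 \left(-9 - 352 + 11616\right) + 15\right)^{2} = \left(1936 \cdot 11255 + 15\right)^{2} = \left(21789680 + 15\right)^{2} = 21789695^{2} = 474790808193025$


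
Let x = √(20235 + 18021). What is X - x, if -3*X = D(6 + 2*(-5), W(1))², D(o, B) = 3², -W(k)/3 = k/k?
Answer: -27 - 4*√2391 ≈ -222.59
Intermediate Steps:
W(k) = -3 (W(k) = -3*k/k = -3*1 = -3)
D(o, B) = 9
X = -27 (X = -⅓*9² = -⅓*81 = -27)
x = 4*√2391 (x = √38256 = 4*√2391 ≈ 195.59)
X - x = -27 - 4*√2391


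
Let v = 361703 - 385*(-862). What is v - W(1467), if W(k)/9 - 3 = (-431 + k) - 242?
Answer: 686400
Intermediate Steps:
W(k) = -6030 + 9*k (W(k) = 27 + 9*((-431 + k) - 242) = 27 + 9*(-673 + k) = 27 + (-6057 + 9*k) = -6030 + 9*k)
v = 693573 (v = 361703 - 1*(-331870) = 361703 + 331870 = 693573)
v - W(1467) = 693573 - (-6030 + 9*1467) = 693573 - (-6030 + 13203) = 693573 - 1*7173 = 693573 - 7173 = 686400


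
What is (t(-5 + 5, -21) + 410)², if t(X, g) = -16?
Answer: 155236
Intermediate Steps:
(t(-5 + 5, -21) + 410)² = (-16 + 410)² = 394² = 155236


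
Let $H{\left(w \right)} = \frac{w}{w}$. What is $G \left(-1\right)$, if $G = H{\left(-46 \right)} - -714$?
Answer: $-715$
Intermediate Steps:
$H{\left(w \right)} = 1$
$G = 715$ ($G = 1 - -714 = 1 + 714 = 715$)
$G \left(-1\right) = 715 \left(-1\right) = -715$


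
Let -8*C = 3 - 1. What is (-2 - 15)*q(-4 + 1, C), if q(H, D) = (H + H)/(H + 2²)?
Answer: 102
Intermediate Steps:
C = -¼ (C = -(3 - 1)/8 = -⅛*2 = -¼ ≈ -0.25000)
q(H, D) = 2*H/(4 + H) (q(H, D) = (2*H)/(H + 4) = (2*H)/(4 + H) = 2*H/(4 + H))
(-2 - 15)*q(-4 + 1, C) = (-2 - 15)*(2*(-4 + 1)/(4 + (-4 + 1))) = -34*(-3)/(4 - 3) = -34*(-3)/1 = -34*(-3) = -17*(-6) = 102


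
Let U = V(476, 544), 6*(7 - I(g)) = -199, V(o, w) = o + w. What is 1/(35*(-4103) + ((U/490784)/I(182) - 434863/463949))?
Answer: -6859424723732/985054116488665959 ≈ -6.9635e-6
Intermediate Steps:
I(g) = 241/6 (I(g) = 7 - 1/6*(-199) = 7 + 199/6 = 241/6)
U = 1020 (U = 476 + 544 = 1020)
1/(35*(-4103) + ((U/490784)/I(182) - 434863/463949)) = 1/(35*(-4103) + ((1020/490784)/(241/6) - 434863/463949)) = 1/(-143605 + ((1020*(1/490784))*(6/241) - 434863*1/463949)) = 1/(-143605 + ((255/122696)*(6/241) - 434863/463949)) = 1/(-143605 + (765/14784868 - 434863/463949)) = 1/(-143605 - 6429037132099/6859424723732) = 1/(-985054116488665959/6859424723732) = -6859424723732/985054116488665959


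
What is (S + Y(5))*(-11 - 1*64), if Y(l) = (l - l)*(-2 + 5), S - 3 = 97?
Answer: -7500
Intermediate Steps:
S = 100 (S = 3 + 97 = 100)
Y(l) = 0 (Y(l) = 0*3 = 0)
(S + Y(5))*(-11 - 1*64) = (100 + 0)*(-11 - 1*64) = 100*(-11 - 64) = 100*(-75) = -7500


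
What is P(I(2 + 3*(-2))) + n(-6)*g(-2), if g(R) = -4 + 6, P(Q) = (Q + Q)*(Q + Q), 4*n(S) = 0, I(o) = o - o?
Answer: 0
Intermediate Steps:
I(o) = 0
n(S) = 0 (n(S) = (¼)*0 = 0)
P(Q) = 4*Q² (P(Q) = (2*Q)*(2*Q) = 4*Q²)
g(R) = 2
P(I(2 + 3*(-2))) + n(-6)*g(-2) = 4*0² + 0*2 = 4*0 + 0 = 0 + 0 = 0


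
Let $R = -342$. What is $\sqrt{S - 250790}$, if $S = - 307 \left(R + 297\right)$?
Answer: $5 i \sqrt{9479} \approx 486.8 i$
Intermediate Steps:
$S = 13815$ ($S = - 307 \left(-342 + 297\right) = \left(-307\right) \left(-45\right) = 13815$)
$\sqrt{S - 250790} = \sqrt{13815 - 250790} = \sqrt{-236975} = 5 i \sqrt{9479}$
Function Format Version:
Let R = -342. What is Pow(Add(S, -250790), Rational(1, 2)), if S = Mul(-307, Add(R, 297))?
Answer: Mul(5, I, Pow(9479, Rational(1, 2))) ≈ Mul(486.80, I)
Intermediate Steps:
S = 13815 (S = Mul(-307, Add(-342, 297)) = Mul(-307, -45) = 13815)
Pow(Add(S, -250790), Rational(1, 2)) = Pow(Add(13815, -250790), Rational(1, 2)) = Pow(-236975, Rational(1, 2)) = Mul(5, I, Pow(9479, Rational(1, 2)))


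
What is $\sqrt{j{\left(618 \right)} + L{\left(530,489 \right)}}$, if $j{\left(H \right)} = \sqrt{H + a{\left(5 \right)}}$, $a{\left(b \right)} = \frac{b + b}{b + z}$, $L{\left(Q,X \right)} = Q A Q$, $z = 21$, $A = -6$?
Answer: $\frac{\sqrt{-284832600 + 13 \sqrt{104507}}}{13} \approx 1298.2 i$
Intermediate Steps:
$L{\left(Q,X \right)} = - 6 Q^{2}$ ($L{\left(Q,X \right)} = Q \left(-6\right) Q = - 6 Q Q = - 6 Q^{2}$)
$a{\left(b \right)} = \frac{2 b}{21 + b}$ ($a{\left(b \right)} = \frac{b + b}{b + 21} = \frac{2 b}{21 + b}$)
$j{\left(H \right)} = \sqrt{\frac{5}{13} + H}$ ($j{\left(H \right)} = \sqrt{H + 2 \cdot 5 \frac{1}{21 + 5}} = \sqrt{H + 2 \cdot 5 \cdot \frac{1}{26}} = \sqrt{H + \frac{5}{13}} = \sqrt{\frac{5}{13} + H}$)
$\sqrt{j{\left(618 \right)} + L{\left(530,489 \right)}} = \sqrt{\frac{\sqrt{65 + 169 \cdot 618}}{13} - 6 \cdot 530^{2}} = \sqrt{\frac{\sqrt{65 + 104442}}{13} - 1685400} = \sqrt{\frac{\sqrt{104507}}{13} - 1685400} = \sqrt{-1685400 + \frac{\sqrt{104507}}{13}}$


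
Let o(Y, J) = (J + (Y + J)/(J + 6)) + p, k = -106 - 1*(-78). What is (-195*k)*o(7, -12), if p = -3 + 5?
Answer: -50050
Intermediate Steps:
k = -28 (k = -106 + 78 = -28)
p = 2
o(Y, J) = 2 + J + (J + Y)/(6 + J) (o(Y, J) = (J + (Y + J)/(J + 6)) + 2 = (J + (J + Y)/(6 + J)) + 2 = 2 + J + (J + Y)/(6 + J))
(-195*k)*o(7, -12) = (-195*(-28))*((12 + 7 + (-12)² + 9*(-12))/(6 - 12)) = 5460*((12 + 7 + 144 - 108)/(-6)) = 5460*(-⅙*55) = 5460*(-55/6) = -50050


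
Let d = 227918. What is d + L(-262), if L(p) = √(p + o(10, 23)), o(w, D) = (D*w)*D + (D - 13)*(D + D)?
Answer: 227918 + 28*√7 ≈ 2.2799e+5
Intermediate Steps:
o(w, D) = w*D² + 2*D*(-13 + D) (o(w, D) = w*D² + (-13 + D)*(2*D) = w*D² + 2*D*(-13 + D))
L(p) = √(5750 + p) (L(p) = √(p + 23*(-26 + 2*23 + 23*10)) = √(p + 23*(-26 + 46 + 230)) = √(p + 23*250) = √(p + 5750) = √(5750 + p))
d + L(-262) = 227918 + √(5750 - 262) = 227918 + √5488 = 227918 + 28*√7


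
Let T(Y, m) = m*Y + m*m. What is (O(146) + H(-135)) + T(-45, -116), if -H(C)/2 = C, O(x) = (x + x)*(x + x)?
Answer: 104210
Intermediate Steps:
O(x) = 4*x**2 (O(x) = (2*x)*(2*x) = 4*x**2)
T(Y, m) = m**2 + Y*m (T(Y, m) = Y*m + m**2 = m**2 + Y*m)
H(C) = -2*C
(O(146) + H(-135)) + T(-45, -116) = (4*146**2 - 2*(-135)) - 116*(-45 - 116) = (4*21316 + 270) - 116*(-161) = (85264 + 270) + 18676 = 85534 + 18676 = 104210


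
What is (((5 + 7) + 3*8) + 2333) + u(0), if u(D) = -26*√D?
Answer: 2369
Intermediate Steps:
(((5 + 7) + 3*8) + 2333) + u(0) = (((5 + 7) + 3*8) + 2333) - 26*√0 = ((12 + 24) + 2333) - 26*0 = (36 + 2333) + 0 = 2369 + 0 = 2369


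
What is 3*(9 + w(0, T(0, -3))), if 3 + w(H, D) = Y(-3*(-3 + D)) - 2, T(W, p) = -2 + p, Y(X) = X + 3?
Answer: 93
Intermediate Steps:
Y(X) = 3 + X
w(H, D) = 7 - 3*D (w(H, D) = -3 + ((3 - 3*(-3 + D)) - 2) = -3 + ((3 + (9 - 3*D)) - 2) = -3 + ((12 - 3*D) - 2) = -3 + (10 - 3*D) = 7 - 3*D)
3*(9 + w(0, T(0, -3))) = 3*(9 + (7 - 3*(-2 - 3))) = 3*(9 + (7 - 3*(-5))) = 3*(9 + (7 + 15)) = 3*(9 + 22) = 3*31 = 93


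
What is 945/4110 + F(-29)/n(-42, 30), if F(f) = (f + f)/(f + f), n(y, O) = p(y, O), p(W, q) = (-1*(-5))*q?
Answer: 2431/10275 ≈ 0.23659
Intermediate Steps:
p(W, q) = 5*q
n(y, O) = 5*O
F(f) = 1 (F(f) = (2*f)/((2*f)) = (2*f)*(1/(2*f)) = 1)
945/4110 + F(-29)/n(-42, 30) = 945/4110 + 1/(5*30) = 945*(1/4110) + 1/150 = 63/274 + 1*(1/150) = 63/274 + 1/150 = 2431/10275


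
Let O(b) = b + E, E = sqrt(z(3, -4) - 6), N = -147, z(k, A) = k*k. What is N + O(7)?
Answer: -140 + sqrt(3) ≈ -138.27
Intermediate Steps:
z(k, A) = k**2
E = sqrt(3) (E = sqrt(3**2 - 6) = sqrt(9 - 6) = sqrt(3) ≈ 1.7320)
O(b) = b + sqrt(3)
N + O(7) = -147 + (7 + sqrt(3)) = -140 + sqrt(3)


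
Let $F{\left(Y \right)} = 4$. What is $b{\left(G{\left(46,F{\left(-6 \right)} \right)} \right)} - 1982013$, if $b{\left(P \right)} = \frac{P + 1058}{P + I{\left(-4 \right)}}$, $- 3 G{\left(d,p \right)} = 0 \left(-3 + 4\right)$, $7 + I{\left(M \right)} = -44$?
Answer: $- \frac{101083721}{51} \approx -1.982 \cdot 10^{6}$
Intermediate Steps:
$I{\left(M \right)} = -51$ ($I{\left(M \right)} = -7 - 44 = -51$)
$G{\left(d,p \right)} = 0$ ($G{\left(d,p \right)} = - \frac{0 \left(-3 + 4\right)}{3} = - \frac{0 \cdot 1}{3} = \left(- \frac{1}{3}\right) 0 = 0$)
$b{\left(P \right)} = \frac{1058 + P}{-51 + P}$ ($b{\left(P \right)} = \frac{P + 1058}{P - 51} = \frac{1058 + P}{-51 + P}$)
$b{\left(G{\left(46,F{\left(-6 \right)} \right)} \right)} - 1982013 = \frac{1058 + 0}{-51 + 0} - 1982013 = \frac{1}{-51} \cdot 1058 - 1982013 = \left(- \frac{1}{51}\right) 1058 - 1982013 = - \frac{1058}{51} - 1982013 = - \frac{101083721}{51}$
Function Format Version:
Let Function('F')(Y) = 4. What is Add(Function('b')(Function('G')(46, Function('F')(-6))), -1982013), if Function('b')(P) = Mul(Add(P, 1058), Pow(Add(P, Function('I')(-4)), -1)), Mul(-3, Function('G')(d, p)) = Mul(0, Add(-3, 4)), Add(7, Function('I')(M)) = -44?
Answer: Rational(-101083721, 51) ≈ -1.9820e+6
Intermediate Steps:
Function('I')(M) = -51 (Function('I')(M) = Add(-7, -44) = -51)
Function('G')(d, p) = 0 (Function('G')(d, p) = Mul(Rational(-1, 3), Mul(0, Add(-3, 4))) = Mul(Rational(-1, 3), Mul(0, 1)) = Mul(Rational(-1, 3), 0) = 0)
Function('b')(P) = Mul(Pow(Add(-51, P), -1), Add(1058, P)) (Function('b')(P) = Mul(Add(P, 1058), Pow(Add(P, -51), -1)) = Mul(Add(1058, P), Pow(Add(-51, P), -1)) = Mul(Pow(Add(-51, P), -1), Add(1058, P)))
Add(Function('b')(Function('G')(46, Function('F')(-6))), -1982013) = Add(Mul(Pow(Add(-51, 0), -1), Add(1058, 0)), -1982013) = Add(Mul(Pow(-51, -1), 1058), -1982013) = Add(Mul(Rational(-1, 51), 1058), -1982013) = Add(Rational(-1058, 51), -1982013) = Rational(-101083721, 51)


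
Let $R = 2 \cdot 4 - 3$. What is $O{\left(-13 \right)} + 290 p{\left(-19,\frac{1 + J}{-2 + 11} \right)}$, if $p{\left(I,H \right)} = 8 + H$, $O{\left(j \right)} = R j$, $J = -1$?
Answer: $2255$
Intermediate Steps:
$R = 5$ ($R = 8 - 3 = 5$)
$O{\left(j \right)} = 5 j$
$O{\left(-13 \right)} + 290 p{\left(-19,\frac{1 + J}{-2 + 11} \right)} = 5 \left(-13\right) + 290 \left(8 + \frac{1 - 1}{-2 + 11}\right) = -65 + 290 \left(8 + \frac{0}{9}\right) = -65 + 290 \left(8 + 0 \cdot \frac{1}{9}\right) = -65 + 290 \left(8 + 0\right) = -65 + 290 \cdot 8 = -65 + 2320 = 2255$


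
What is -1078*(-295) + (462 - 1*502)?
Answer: 317970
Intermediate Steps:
-1078*(-295) + (462 - 1*502) = 318010 + (462 - 502) = 318010 - 40 = 317970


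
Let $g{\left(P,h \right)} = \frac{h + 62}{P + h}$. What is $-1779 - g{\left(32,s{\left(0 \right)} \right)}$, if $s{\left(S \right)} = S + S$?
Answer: $- \frac{28495}{16} \approx -1780.9$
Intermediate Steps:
$s{\left(S \right)} = 2 S$
$g{\left(P,h \right)} = \frac{62 + h}{P + h}$
$-1779 - g{\left(32,s{\left(0 \right)} \right)} = -1779 - \frac{62 + 2 \cdot 0}{32 + 2 \cdot 0} = -1779 - \frac{62 + 0}{32 + 0} = -1779 - \frac{1}{32} \cdot 62 = -1779 - \frac{31}{16} = - \frac{28495}{16}$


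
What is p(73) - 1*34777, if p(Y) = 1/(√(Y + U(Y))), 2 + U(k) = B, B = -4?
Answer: -34777 + √67/67 ≈ -34777.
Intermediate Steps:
U(k) = -6 (U(k) = -2 - 4 = -6)
p(Y) = (-6 + Y)^(-½) (p(Y) = 1/(√(Y - 6)) = 1/(√(-6 + Y)) = (-6 + Y)^(-½))
p(73) - 1*34777 = (-6 + 73)^(-½) - 1*34777 = 67^(-½) - 34777 = √67/67 - 34777 = -34777 + √67/67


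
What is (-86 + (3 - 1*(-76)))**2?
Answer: 49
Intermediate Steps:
(-86 + (3 - 1*(-76)))**2 = (-86 + (3 + 76))**2 = (-86 + 79)**2 = (-7)**2 = 49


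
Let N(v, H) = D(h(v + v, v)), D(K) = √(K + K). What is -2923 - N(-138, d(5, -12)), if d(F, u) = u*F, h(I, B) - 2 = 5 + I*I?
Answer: -2923 - √152366 ≈ -3313.3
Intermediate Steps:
h(I, B) = 7 + I² (h(I, B) = 2 + (5 + I*I) = 2 + (5 + I²) = 7 + I²)
d(F, u) = F*u
D(K) = √2*√K (D(K) = √(2*K) = √2*√K)
N(v, H) = √2*√(7 + 4*v²) (N(v, H) = √2*√(7 + (v + v)²) = √2*√(7 + (2*v)²) = √2*√(7 + 4*v²))
-2923 - N(-138, d(5, -12)) = -2923 - √(14 + 8*(-138)²) = -2923 - √(14 + 8*19044) = -2923 - √(14 + 152352) = -2923 - √152366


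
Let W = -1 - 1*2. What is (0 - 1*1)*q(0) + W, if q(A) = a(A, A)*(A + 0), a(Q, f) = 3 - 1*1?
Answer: -3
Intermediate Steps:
a(Q, f) = 2 (a(Q, f) = 3 - 1 = 2)
q(A) = 2*A (q(A) = 2*(A + 0) = 2*A)
W = -3 (W = -1 - 2 = -3)
(0 - 1*1)*q(0) + W = (0 - 1*1)*(2*0) - 3 = (0 - 1)*0 - 3 = -1*0 - 3 = 0 - 3 = -3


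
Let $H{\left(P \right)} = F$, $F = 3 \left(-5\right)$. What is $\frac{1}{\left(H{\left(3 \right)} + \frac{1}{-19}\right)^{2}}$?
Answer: $\frac{361}{81796} \approx 0.0044134$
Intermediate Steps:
$F = -15$
$H{\left(P \right)} = -15$
$\frac{1}{\left(H{\left(3 \right)} + \frac{1}{-19}\right)^{2}} = \frac{1}{\left(-15 + \frac{1}{-19}\right)^{2}} = \frac{1}{\left(-15 - \frac{1}{19}\right)^{2}} = \frac{1}{\left(- \frac{286}{19}\right)^{2}} = \frac{1}{\frac{81796}{361}} = \frac{361}{81796}$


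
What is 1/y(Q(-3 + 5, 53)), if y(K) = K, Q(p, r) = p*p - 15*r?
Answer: -1/791 ≈ -0.0012642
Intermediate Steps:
Q(p, r) = p² - 15*r
1/y(Q(-3 + 5, 53)) = 1/((-3 + 5)² - 15*53) = 1/(2² - 795) = 1/(4 - 795) = 1/(-791) = -1/791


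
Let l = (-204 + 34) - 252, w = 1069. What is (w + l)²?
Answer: 418609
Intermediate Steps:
l = -422 (l = -170 - 252 = -422)
(w + l)² = (1069 - 422)² = 647² = 418609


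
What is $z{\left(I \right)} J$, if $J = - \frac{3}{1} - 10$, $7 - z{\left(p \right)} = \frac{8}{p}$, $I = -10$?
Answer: $- \frac{507}{5} \approx -101.4$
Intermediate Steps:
$z{\left(p \right)} = 7 - \frac{8}{p}$
$J = -13$ ($J = \left(-3\right) 1 - 10 = -3 - 10 = -13$)
$z{\left(I \right)} J = \left(7 - \frac{8}{-10}\right) \left(-13\right) = \left(7 - - \frac{4}{5}\right) \left(-13\right) = \left(7 + \frac{4}{5}\right) \left(-13\right) = \frac{39}{5} \left(-13\right) = - \frac{507}{5}$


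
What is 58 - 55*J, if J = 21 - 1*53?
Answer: 1818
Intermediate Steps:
J = -32 (J = 21 - 53 = -32)
58 - 55*J = 58 - 55*(-32) = 58 + 1760 = 1818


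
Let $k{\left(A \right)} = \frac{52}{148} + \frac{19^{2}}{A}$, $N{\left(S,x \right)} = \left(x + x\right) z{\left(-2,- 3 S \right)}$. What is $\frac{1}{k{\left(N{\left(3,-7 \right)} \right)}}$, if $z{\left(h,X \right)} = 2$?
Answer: $- \frac{1036}{12993} \approx -0.079735$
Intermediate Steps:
$N{\left(S,x \right)} = 4 x$ ($N{\left(S,x \right)} = \left(x + x\right) 2 = 2 x 2 = 4 x$)
$k{\left(A \right)} = \frac{13}{37} + \frac{361}{A}$ ($k{\left(A \right)} = 52 \cdot \frac{1}{148} + \frac{361}{A} = \frac{13}{37} + \frac{361}{A}$)
$\frac{1}{k{\left(N{\left(3,-7 \right)} \right)}} = \frac{1}{\frac{13}{37} + \frac{361}{4 \left(-7\right)}} = \frac{1}{\frac{13}{37} + \frac{361}{-28}} = \frac{1}{\frac{13}{37} + 361 \left(- \frac{1}{28}\right)} = \frac{1}{\frac{13}{37} - \frac{361}{28}} = \frac{1}{- \frac{12993}{1036}} = - \frac{1036}{12993}$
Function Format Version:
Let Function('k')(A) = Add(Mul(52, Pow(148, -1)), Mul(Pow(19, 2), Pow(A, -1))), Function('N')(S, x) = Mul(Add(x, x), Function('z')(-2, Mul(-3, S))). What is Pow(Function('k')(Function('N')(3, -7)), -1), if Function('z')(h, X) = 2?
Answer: Rational(-1036, 12993) ≈ -0.079735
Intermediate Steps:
Function('N')(S, x) = Mul(4, x) (Function('N')(S, x) = Mul(Add(x, x), 2) = Mul(Mul(2, x), 2) = Mul(4, x))
Function('k')(A) = Add(Rational(13, 37), Mul(361, Pow(A, -1))) (Function('k')(A) = Add(Mul(52, Rational(1, 148)), Mul(361, Pow(A, -1))) = Add(Rational(13, 37), Mul(361, Pow(A, -1))))
Pow(Function('k')(Function('N')(3, -7)), -1) = Pow(Add(Rational(13, 37), Mul(361, Pow(Mul(4, -7), -1))), -1) = Pow(Add(Rational(13, 37), Mul(361, Pow(-28, -1))), -1) = Pow(Add(Rational(13, 37), Mul(361, Rational(-1, 28))), -1) = Pow(Add(Rational(13, 37), Rational(-361, 28)), -1) = Pow(Rational(-12993, 1036), -1) = Rational(-1036, 12993)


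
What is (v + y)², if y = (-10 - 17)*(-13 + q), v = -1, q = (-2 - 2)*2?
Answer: 320356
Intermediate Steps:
q = -8 (q = -4*2 = -8)
y = 567 (y = (-10 - 17)*(-13 - 8) = -27*(-21) = 567)
(v + y)² = (-1 + 567)² = 566² = 320356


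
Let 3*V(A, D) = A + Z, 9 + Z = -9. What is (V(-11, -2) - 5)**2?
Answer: 1936/9 ≈ 215.11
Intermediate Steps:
Z = -18 (Z = -9 - 9 = -18)
V(A, D) = -6 + A/3 (V(A, D) = (A - 18)/3 = (-18 + A)/3 = -6 + A/3)
(V(-11, -2) - 5)**2 = ((-6 + (1/3)*(-11)) - 5)**2 = ((-6 - 11/3) - 5)**2 = (-29/3 - 5)**2 = (-44/3)**2 = 1936/9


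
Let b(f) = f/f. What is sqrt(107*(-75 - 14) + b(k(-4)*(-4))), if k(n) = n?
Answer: 69*I*sqrt(2) ≈ 97.581*I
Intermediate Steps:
b(f) = 1
sqrt(107*(-75 - 14) + b(k(-4)*(-4))) = sqrt(107*(-75 - 14) + 1) = sqrt(107*(-89) + 1) = sqrt(-9523 + 1) = sqrt(-9522) = 69*I*sqrt(2)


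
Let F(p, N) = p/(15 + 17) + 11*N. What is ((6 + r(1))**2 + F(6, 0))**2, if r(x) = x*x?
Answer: 619369/256 ≈ 2419.4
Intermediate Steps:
r(x) = x**2
F(p, N) = 11*N + p/32 (F(p, N) = p/32 + 11*N = 11*N + p/32)
((6 + r(1))**2 + F(6, 0))**2 = ((6 + 1**2)**2 + (11*0 + (1/32)*6))**2 = ((6 + 1)**2 + (0 + 3/16))**2 = (7**2 + 3/16)**2 = (49 + 3/16)**2 = (787/16)**2 = 619369/256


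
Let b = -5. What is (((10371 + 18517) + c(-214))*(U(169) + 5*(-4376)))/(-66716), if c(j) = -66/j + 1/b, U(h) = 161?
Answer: 167835071111/17846530 ≈ 9404.4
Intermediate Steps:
c(j) = -⅕ - 66/j (c(j) = -66/j + 1/(-5) = -66/j + 1*(-⅕) = -66/j - ⅕ = -⅕ - 66/j)
(((10371 + 18517) + c(-214))*(U(169) + 5*(-4376)))/(-66716) = (((10371 + 18517) + (⅕)*(-330 - 1*(-214))/(-214))*(161 + 5*(-4376)))/(-66716) = ((28888 + (⅕)*(-1/214)*(-330 + 214))*(161 - 21880))*(-1/66716) = ((28888 + (⅕)*(-1/214)*(-116))*(-21719))*(-1/66716) = ((28888 + 58/535)*(-21719))*(-1/66716) = ((15455138/535)*(-21719))*(-1/66716) = -335670142222/535*(-1/66716) = 167835071111/17846530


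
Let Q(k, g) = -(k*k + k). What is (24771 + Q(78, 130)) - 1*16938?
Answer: 1671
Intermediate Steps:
Q(k, g) = -k - k² (Q(k, g) = -(k² + k) = -(k + k²) = -k - k²)
(24771 + Q(78, 130)) - 1*16938 = (24771 - 1*78*(1 + 78)) - 1*16938 = (24771 - 1*78*79) - 16938 = (24771 - 6162) - 16938 = 18609 - 16938 = 1671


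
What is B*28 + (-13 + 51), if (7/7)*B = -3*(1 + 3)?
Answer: -298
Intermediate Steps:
B = -12 (B = -3*(1 + 3) = -3*4 = -12)
B*28 + (-13 + 51) = -12*28 + (-13 + 51) = -336 + 38 = -298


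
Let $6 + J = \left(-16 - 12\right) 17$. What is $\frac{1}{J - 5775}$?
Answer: $- \frac{1}{6257} \approx -0.00015982$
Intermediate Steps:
$J = -482$ ($J = -6 + \left(-16 - 12\right) 17 = -6 - 476 = -482$)
$\frac{1}{J - 5775} = \frac{1}{-482 - 5775} = \frac{1}{-6257} = - \frac{1}{6257}$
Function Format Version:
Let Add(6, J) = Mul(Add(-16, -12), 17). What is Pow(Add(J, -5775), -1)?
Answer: Rational(-1, 6257) ≈ -0.00015982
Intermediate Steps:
J = -482 (J = Add(-6, Mul(Add(-16, -12), 17)) = Add(-6, Mul(-28, 17)) = Add(-6, -476) = -482)
Pow(Add(J, -5775), -1) = Pow(Add(-482, -5775), -1) = Pow(-6257, -1) = Rational(-1, 6257)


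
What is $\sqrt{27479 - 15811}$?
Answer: $2 \sqrt{2917} \approx 108.02$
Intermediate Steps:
$\sqrt{27479 - 15811} = \sqrt{11668} = 2 \sqrt{2917}$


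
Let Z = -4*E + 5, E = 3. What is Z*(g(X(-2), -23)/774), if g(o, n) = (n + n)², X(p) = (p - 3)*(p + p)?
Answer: -7406/387 ≈ -19.137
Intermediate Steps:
Z = -7 (Z = -4*3 + 5 = -12 + 5 = -7)
X(p) = 2*p*(-3 + p) (X(p) = (-3 + p)*(2*p) = 2*p*(-3 + p))
g(o, n) = 4*n² (g(o, n) = (2*n)² = 4*n²)
Z*(g(X(-2), -23)/774) = -7*4*(-23)²/774 = -7*4*529/774 = -14812/774 = -7*1058/387 = -7406/387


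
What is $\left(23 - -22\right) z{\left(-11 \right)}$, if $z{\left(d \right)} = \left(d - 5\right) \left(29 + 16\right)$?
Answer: $-32400$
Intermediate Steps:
$z{\left(d \right)} = -225 + 45 d$ ($z{\left(d \right)} = \left(-5 + d\right) 45 = -225 + 45 d$)
$\left(23 - -22\right) z{\left(-11 \right)} = \left(23 - -22\right) \left(-225 + 45 \left(-11\right)\right) = \left(23 + 22\right) \left(-225 - 495\right) = 45 \left(-720\right) = -32400$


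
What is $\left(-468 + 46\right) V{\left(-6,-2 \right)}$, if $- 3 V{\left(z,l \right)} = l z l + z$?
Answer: $-4220$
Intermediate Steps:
$V{\left(z,l \right)} = - \frac{z}{3} - \frac{z l^{2}}{3}$ ($V{\left(z,l \right)} = - \frac{l z l + z}{3} = - \frac{z l^{2} + z}{3} = - \frac{z + z l^{2}}{3} = - \frac{z}{3} - \frac{z l^{2}}{3}$)
$\left(-468 + 46\right) V{\left(-6,-2 \right)} = \left(-468 + 46\right) \left(\left(- \frac{1}{3}\right) \left(-6\right) \left(1 + \left(-2\right)^{2}\right)\right) = - 422 \left(\left(- \frac{1}{3}\right) \left(-6\right) \left(1 + 4\right)\right) = - 422 \left(\left(- \frac{1}{3}\right) \left(-6\right) 5\right) = \left(-422\right) 10 = -4220$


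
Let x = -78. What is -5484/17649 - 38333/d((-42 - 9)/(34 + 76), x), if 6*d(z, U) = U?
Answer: 225489275/76479 ≈ 2948.4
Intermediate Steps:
d(z, U) = U/6
-5484/17649 - 38333/d((-42 - 9)/(34 + 76), x) = -5484/17649 - 38333/((⅙)*(-78)) = -5484*1/17649 - 38333/(-13) = -1828/5883 - 38333*(-1/13) = -1828/5883 + 38333/13 = 225489275/76479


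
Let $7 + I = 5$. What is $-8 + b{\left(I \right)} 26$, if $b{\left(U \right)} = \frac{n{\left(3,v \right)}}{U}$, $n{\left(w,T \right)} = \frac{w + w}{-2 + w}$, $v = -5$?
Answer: $-86$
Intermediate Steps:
$n{\left(w,T \right)} = \frac{2 w}{-2 + w}$
$I = -2$ ($I = -7 + 5 = -2$)
$b{\left(U \right)} = \frac{6}{U}$ ($b{\left(U \right)} = \frac{2 \cdot 3 \frac{1}{-2 + 3}}{U} = \frac{2 \cdot 3 \cdot 1^{-1}}{U} = \frac{2 \cdot 3 \cdot 1}{U} = \frac{6}{U}$)
$-8 + b{\left(I \right)} 26 = -8 + \frac{6}{-2} \cdot 26 = -8 + 6 \left(- \frac{1}{2}\right) 26 = -8 - 78 = -86$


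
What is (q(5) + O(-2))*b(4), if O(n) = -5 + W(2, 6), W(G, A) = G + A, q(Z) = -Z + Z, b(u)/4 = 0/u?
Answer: 0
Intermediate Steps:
b(u) = 0 (b(u) = 4*(0/u) = 4*0 = 0)
q(Z) = 0
W(G, A) = A + G
O(n) = 3 (O(n) = -5 + (6 + 2) = -5 + 8 = 3)
(q(5) + O(-2))*b(4) = (0 + 3)*0 = 3*0 = 0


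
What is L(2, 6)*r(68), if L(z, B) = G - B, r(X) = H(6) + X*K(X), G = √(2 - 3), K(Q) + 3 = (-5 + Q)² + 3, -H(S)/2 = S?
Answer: -1619280 + 269880*I ≈ -1.6193e+6 + 2.6988e+5*I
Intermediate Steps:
H(S) = -2*S
K(Q) = (-5 + Q)² (K(Q) = -3 + ((-5 + Q)² + 3) = -3 + (3 + (-5 + Q)²) = (-5 + Q)²)
G = I (G = √(-1) = I ≈ 1.0*I)
r(X) = -12 + X*(-5 + X)² (r(X) = -2*6 + X*(-5 + X)² = -12 + X*(-5 + X)²)
L(z, B) = I - B
L(2, 6)*r(68) = (I - 1*6)*(-12 + 68*(-5 + 68)²) = (I - 6)*(-12 + 68*63²) = (-6 + I)*(-12 + 68*3969) = (-6 + I)*(-12 + 269892) = (-6 + I)*269880 = -1619280 + 269880*I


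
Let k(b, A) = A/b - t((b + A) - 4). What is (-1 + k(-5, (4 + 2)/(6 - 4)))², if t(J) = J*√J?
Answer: -5336/25 - 96*I*√6/5 ≈ -213.44 - 47.03*I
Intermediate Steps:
t(J) = J^(3/2)
k(b, A) = -(-4 + A + b)^(3/2) + A/b (k(b, A) = A/b - ((b + A) - 4)^(3/2) = A/b - ((A + b) - 4)^(3/2) = A/b - (-4 + A + b)^(3/2) = -(-4 + A + b)^(3/2) + A/b)
(-1 + k(-5, (4 + 2)/(6 - 4)))² = (-1 + (-(-4 + (4 + 2)/(6 - 4) - 5)^(3/2) + ((4 + 2)/(6 - 4))/(-5)))² = (-1 + (-(-4 + 6/2 - 5)^(3/2) + (6/2)*(-⅕)))² = (-1 + (-(-4 + 6*(½) - 5)^(3/2) + (6*(½))*(-⅕)))² = (-1 + (-(-4 + 3 - 5)^(3/2) + 3*(-⅕)))² = (-1 + (-(-6)^(3/2) - ⅗))² = (-1 + (-(-6)*I*√6 - ⅗))² = (-1 + (6*I*√6 - ⅗))² = (-1 + (-⅗ + 6*I*√6))² = (-8/5 + 6*I*√6)²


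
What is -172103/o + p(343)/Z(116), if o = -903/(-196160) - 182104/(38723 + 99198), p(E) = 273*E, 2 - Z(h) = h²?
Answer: 526393652491605143/4024552451282 ≈ 1.3080e+5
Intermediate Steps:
Z(h) = 2 - h²
o = -2093939881/1591446080 (o = -903*(-1/196160) - 182104/137921 = 903/196160 - 182104*1/137921 = 903/196160 - 10712/8113 = -2093939881/1591446080 ≈ -1.3157)
-172103/o + p(343)/Z(116) = -172103/(-2093939881/1591446080) + (273*343)/(2 - 1*116²) = -172103*(-1591446080/2093939881) + 93639/(2 - 1*13456) = 273892644706240/2093939881 + 93639/(2 - 13456) = 273892644706240/2093939881 + 93639/(-13454) = 273892644706240/2093939881 + 93639*(-1/13454) = 273892644706240/2093939881 - 13377/1922 = 526393652491605143/4024552451282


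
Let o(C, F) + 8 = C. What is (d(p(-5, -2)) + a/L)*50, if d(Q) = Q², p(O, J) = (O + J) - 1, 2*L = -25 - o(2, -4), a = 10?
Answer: 59800/19 ≈ 3147.4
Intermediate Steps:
o(C, F) = -8 + C
L = -19/2 (L = (-25 - (-8 + 2))/2 = (-25 - 1*(-6))/2 = (-25 + 6)/2 = (½)*(-19) = -19/2 ≈ -9.5000)
p(O, J) = -1 + J + O (p(O, J) = (J + O) - 1 = -1 + J + O)
(d(p(-5, -2)) + a/L)*50 = ((-1 - 2 - 5)² + 10/(-19/2))*50 = ((-8)² + 10*(-2/19))*50 = (64 - 20/19)*50 = (1196/19)*50 = 59800/19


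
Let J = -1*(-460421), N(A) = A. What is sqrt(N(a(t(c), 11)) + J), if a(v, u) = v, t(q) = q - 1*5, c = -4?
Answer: 2*sqrt(115103) ≈ 678.54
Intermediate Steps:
t(q) = -5 + q (t(q) = q - 5 = -5 + q)
J = 460421
sqrt(N(a(t(c), 11)) + J) = sqrt((-5 - 4) + 460421) = sqrt(-9 + 460421) = sqrt(460412) = 2*sqrt(115103)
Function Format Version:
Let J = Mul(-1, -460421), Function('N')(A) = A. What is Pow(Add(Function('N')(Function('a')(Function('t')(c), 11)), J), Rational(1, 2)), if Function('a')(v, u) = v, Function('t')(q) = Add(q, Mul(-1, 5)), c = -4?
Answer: Mul(2, Pow(115103, Rational(1, 2))) ≈ 678.54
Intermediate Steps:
Function('t')(q) = Add(-5, q) (Function('t')(q) = Add(q, -5) = Add(-5, q))
J = 460421
Pow(Add(Function('N')(Function('a')(Function('t')(c), 11)), J), Rational(1, 2)) = Pow(Add(Add(-5, -4), 460421), Rational(1, 2)) = Pow(Add(-9, 460421), Rational(1, 2)) = Pow(460412, Rational(1, 2)) = Mul(2, Pow(115103, Rational(1, 2)))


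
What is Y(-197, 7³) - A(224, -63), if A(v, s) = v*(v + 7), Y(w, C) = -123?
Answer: -51867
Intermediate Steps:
A(v, s) = v*(7 + v)
Y(-197, 7³) - A(224, -63) = -123 - 224*(7 + 224) = -123 - 224*231 = -123 - 1*51744 = -123 - 51744 = -51867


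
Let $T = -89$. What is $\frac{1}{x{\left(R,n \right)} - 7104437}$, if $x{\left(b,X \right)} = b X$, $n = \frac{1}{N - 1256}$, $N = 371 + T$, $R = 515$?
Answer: $- \frac{974}{6919722153} \approx -1.4076 \cdot 10^{-7}$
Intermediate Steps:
$N = 282$ ($N = 371 - 89 = 282$)
$n = - \frac{1}{974}$ ($n = \frac{1}{282 - 1256} = \frac{1}{-974} = - \frac{1}{974} \approx -0.0010267$)
$x{\left(b,X \right)} = X b$
$\frac{1}{x{\left(R,n \right)} - 7104437} = \frac{1}{\left(- \frac{1}{974}\right) 515 - 7104437} = \frac{1}{- \frac{515}{974} - 7104437} = \frac{1}{- \frac{6919722153}{974}} = - \frac{974}{6919722153}$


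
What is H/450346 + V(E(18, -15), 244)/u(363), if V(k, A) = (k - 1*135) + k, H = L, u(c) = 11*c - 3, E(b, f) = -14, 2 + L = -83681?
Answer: -101825392/449220135 ≈ -0.22667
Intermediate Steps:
L = -83683 (L = -2 - 83681 = -83683)
u(c) = -3 + 11*c
H = -83683
V(k, A) = -135 + 2*k (V(k, A) = (k - 135) + k = (-135 + k) + k = -135 + 2*k)
H/450346 + V(E(18, -15), 244)/u(363) = -83683/450346 + (-135 + 2*(-14))/(-3 + 11*363) = -83683*1/450346 + (-135 - 28)/(-3 + 3993) = -83683/450346 - 163/3990 = -101825392/449220135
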